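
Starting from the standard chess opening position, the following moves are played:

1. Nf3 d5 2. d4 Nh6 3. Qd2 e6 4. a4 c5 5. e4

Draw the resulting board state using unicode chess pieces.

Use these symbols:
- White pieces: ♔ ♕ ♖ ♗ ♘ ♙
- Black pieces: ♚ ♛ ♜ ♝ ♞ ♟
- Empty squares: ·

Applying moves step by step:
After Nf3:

♜ ♞ ♝ ♛ ♚ ♝ ♞ ♜
♟ ♟ ♟ ♟ ♟ ♟ ♟ ♟
· · · · · · · ·
· · · · · · · ·
· · · · · · · ·
· · · · · ♘ · ·
♙ ♙ ♙ ♙ ♙ ♙ ♙ ♙
♖ ♘ ♗ ♕ ♔ ♗ · ♖


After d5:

♜ ♞ ♝ ♛ ♚ ♝ ♞ ♜
♟ ♟ ♟ · ♟ ♟ ♟ ♟
· · · · · · · ·
· · · ♟ · · · ·
· · · · · · · ·
· · · · · ♘ · ·
♙ ♙ ♙ ♙ ♙ ♙ ♙ ♙
♖ ♘ ♗ ♕ ♔ ♗ · ♖


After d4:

♜ ♞ ♝ ♛ ♚ ♝ ♞ ♜
♟ ♟ ♟ · ♟ ♟ ♟ ♟
· · · · · · · ·
· · · ♟ · · · ·
· · · ♙ · · · ·
· · · · · ♘ · ·
♙ ♙ ♙ · ♙ ♙ ♙ ♙
♖ ♘ ♗ ♕ ♔ ♗ · ♖


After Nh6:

♜ ♞ ♝ ♛ ♚ ♝ · ♜
♟ ♟ ♟ · ♟ ♟ ♟ ♟
· · · · · · · ♞
· · · ♟ · · · ·
· · · ♙ · · · ·
· · · · · ♘ · ·
♙ ♙ ♙ · ♙ ♙ ♙ ♙
♖ ♘ ♗ ♕ ♔ ♗ · ♖


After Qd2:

♜ ♞ ♝ ♛ ♚ ♝ · ♜
♟ ♟ ♟ · ♟ ♟ ♟ ♟
· · · · · · · ♞
· · · ♟ · · · ·
· · · ♙ · · · ·
· · · · · ♘ · ·
♙ ♙ ♙ ♕ ♙ ♙ ♙ ♙
♖ ♘ ♗ · ♔ ♗ · ♖


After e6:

♜ ♞ ♝ ♛ ♚ ♝ · ♜
♟ ♟ ♟ · · ♟ ♟ ♟
· · · · ♟ · · ♞
· · · ♟ · · · ·
· · · ♙ · · · ·
· · · · · ♘ · ·
♙ ♙ ♙ ♕ ♙ ♙ ♙ ♙
♖ ♘ ♗ · ♔ ♗ · ♖


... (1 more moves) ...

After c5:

♜ ♞ ♝ ♛ ♚ ♝ · ♜
♟ ♟ · · · ♟ ♟ ♟
· · · · ♟ · · ♞
· · ♟ ♟ · · · ·
♙ · · ♙ · · · ·
· · · · · ♘ · ·
· ♙ ♙ ♕ ♙ ♙ ♙ ♙
♖ ♘ ♗ · ♔ ♗ · ♖


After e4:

♜ ♞ ♝ ♛ ♚ ♝ · ♜
♟ ♟ · · · ♟ ♟ ♟
· · · · ♟ · · ♞
· · ♟ ♟ · · · ·
♙ · · ♙ ♙ · · ·
· · · · · ♘ · ·
· ♙ ♙ ♕ · ♙ ♙ ♙
♖ ♘ ♗ · ♔ ♗ · ♖



  a b c d e f g h
  ─────────────────
8│♜ ♞ ♝ ♛ ♚ ♝ · ♜│8
7│♟ ♟ · · · ♟ ♟ ♟│7
6│· · · · ♟ · · ♞│6
5│· · ♟ ♟ · · · ·│5
4│♙ · · ♙ ♙ · · ·│4
3│· · · · · ♘ · ·│3
2│· ♙ ♙ ♕ · ♙ ♙ ♙│2
1│♖ ♘ ♗ · ♔ ♗ · ♖│1
  ─────────────────
  a b c d e f g h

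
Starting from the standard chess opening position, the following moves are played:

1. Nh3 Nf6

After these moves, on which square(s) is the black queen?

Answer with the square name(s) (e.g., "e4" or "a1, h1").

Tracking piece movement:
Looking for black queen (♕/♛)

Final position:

  a b c d e f g h
  ─────────────────
8│♜ ♞ ♝ ♛ ♚ ♝ · ♜│8
7│♟ ♟ ♟ ♟ ♟ ♟ ♟ ♟│7
6│· · · · · ♞ · ·│6
5│· · · · · · · ·│5
4│· · · · · · · ·│4
3│· · · · · · · ♘│3
2│♙ ♙ ♙ ♙ ♙ ♙ ♙ ♙│2
1│♖ ♘ ♗ ♕ ♔ ♗ · ♖│1
  ─────────────────
  a b c d e f g h


d8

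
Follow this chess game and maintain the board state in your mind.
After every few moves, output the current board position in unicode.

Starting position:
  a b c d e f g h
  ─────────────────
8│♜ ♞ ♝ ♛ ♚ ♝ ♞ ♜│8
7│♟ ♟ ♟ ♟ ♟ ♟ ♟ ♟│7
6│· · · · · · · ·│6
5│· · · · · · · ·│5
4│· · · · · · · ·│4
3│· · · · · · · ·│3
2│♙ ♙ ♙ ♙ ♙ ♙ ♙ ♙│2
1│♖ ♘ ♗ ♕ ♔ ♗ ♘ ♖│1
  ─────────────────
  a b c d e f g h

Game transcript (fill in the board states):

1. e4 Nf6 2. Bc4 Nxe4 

  a b c d e f g h
  ─────────────────
8│♜ ♞ ♝ ♛ ♚ ♝ · ♜│8
7│♟ ♟ ♟ ♟ ♟ ♟ ♟ ♟│7
6│· · · · · · · ·│6
5│· · · · · · · ·│5
4│· · ♗ · ♞ · · ·│4
3│· · · · · · · ·│3
2│♙ ♙ ♙ ♙ · ♙ ♙ ♙│2
1│♖ ♘ ♗ ♕ ♔ · ♘ ♖│1
  ─────────────────
  a b c d e f g h

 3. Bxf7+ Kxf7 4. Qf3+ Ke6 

  a b c d e f g h
  ─────────────────
8│♜ ♞ ♝ ♛ · ♝ · ♜│8
7│♟ ♟ ♟ ♟ ♟ · ♟ ♟│7
6│· · · · ♚ · · ·│6
5│· · · · · · · ·│5
4│· · · · ♞ · · ·│4
3│· · · · · ♕ · ·│3
2│♙ ♙ ♙ ♙ · ♙ ♙ ♙│2
1│♖ ♘ ♗ · ♔ · ♘ ♖│1
  ─────────────────
  a b c d e f g h

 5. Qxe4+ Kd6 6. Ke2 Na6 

  a b c d e f g h
  ─────────────────
8│♜ · ♝ ♛ · ♝ · ♜│8
7│♟ ♟ ♟ ♟ ♟ · ♟ ♟│7
6│♞ · · ♚ · · · ·│6
5│· · · · · · · ·│5
4│· · · · ♕ · · ·│4
3│· · · · · · · ·│3
2│♙ ♙ ♙ ♙ ♔ ♙ ♙ ♙│2
1│♖ ♘ ♗ · · · ♘ ♖│1
  ─────────────────
  a b c d e f g h



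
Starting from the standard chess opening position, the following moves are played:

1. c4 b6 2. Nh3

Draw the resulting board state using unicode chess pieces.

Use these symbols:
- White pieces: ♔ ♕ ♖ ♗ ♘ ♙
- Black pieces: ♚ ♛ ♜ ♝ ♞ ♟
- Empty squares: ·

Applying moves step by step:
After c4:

♜ ♞ ♝ ♛ ♚ ♝ ♞ ♜
♟ ♟ ♟ ♟ ♟ ♟ ♟ ♟
· · · · · · · ·
· · · · · · · ·
· · ♙ · · · · ·
· · · · · · · ·
♙ ♙ · ♙ ♙ ♙ ♙ ♙
♖ ♘ ♗ ♕ ♔ ♗ ♘ ♖


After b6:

♜ ♞ ♝ ♛ ♚ ♝ ♞ ♜
♟ · ♟ ♟ ♟ ♟ ♟ ♟
· ♟ · · · · · ·
· · · · · · · ·
· · ♙ · · · · ·
· · · · · · · ·
♙ ♙ · ♙ ♙ ♙ ♙ ♙
♖ ♘ ♗ ♕ ♔ ♗ ♘ ♖


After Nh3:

♜ ♞ ♝ ♛ ♚ ♝ ♞ ♜
♟ · ♟ ♟ ♟ ♟ ♟ ♟
· ♟ · · · · · ·
· · · · · · · ·
· · ♙ · · · · ·
· · · · · · · ♘
♙ ♙ · ♙ ♙ ♙ ♙ ♙
♖ ♘ ♗ ♕ ♔ ♗ · ♖



  a b c d e f g h
  ─────────────────
8│♜ ♞ ♝ ♛ ♚ ♝ ♞ ♜│8
7│♟ · ♟ ♟ ♟ ♟ ♟ ♟│7
6│· ♟ · · · · · ·│6
5│· · · · · · · ·│5
4│· · ♙ · · · · ·│4
3│· · · · · · · ♘│3
2│♙ ♙ · ♙ ♙ ♙ ♙ ♙│2
1│♖ ♘ ♗ ♕ ♔ ♗ · ♖│1
  ─────────────────
  a b c d e f g h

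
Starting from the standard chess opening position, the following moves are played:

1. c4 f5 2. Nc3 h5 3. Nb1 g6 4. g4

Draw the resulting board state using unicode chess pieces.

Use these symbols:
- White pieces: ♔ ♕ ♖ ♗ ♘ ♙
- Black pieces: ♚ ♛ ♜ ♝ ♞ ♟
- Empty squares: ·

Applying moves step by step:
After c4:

♜ ♞ ♝ ♛ ♚ ♝ ♞ ♜
♟ ♟ ♟ ♟ ♟ ♟ ♟ ♟
· · · · · · · ·
· · · · · · · ·
· · ♙ · · · · ·
· · · · · · · ·
♙ ♙ · ♙ ♙ ♙ ♙ ♙
♖ ♘ ♗ ♕ ♔ ♗ ♘ ♖


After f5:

♜ ♞ ♝ ♛ ♚ ♝ ♞ ♜
♟ ♟ ♟ ♟ ♟ · ♟ ♟
· · · · · · · ·
· · · · · ♟ · ·
· · ♙ · · · · ·
· · · · · · · ·
♙ ♙ · ♙ ♙ ♙ ♙ ♙
♖ ♘ ♗ ♕ ♔ ♗ ♘ ♖


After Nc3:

♜ ♞ ♝ ♛ ♚ ♝ ♞ ♜
♟ ♟ ♟ ♟ ♟ · ♟ ♟
· · · · · · · ·
· · · · · ♟ · ·
· · ♙ · · · · ·
· · ♘ · · · · ·
♙ ♙ · ♙ ♙ ♙ ♙ ♙
♖ · ♗ ♕ ♔ ♗ ♘ ♖


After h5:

♜ ♞ ♝ ♛ ♚ ♝ ♞ ♜
♟ ♟ ♟ ♟ ♟ · ♟ ·
· · · · · · · ·
· · · · · ♟ · ♟
· · ♙ · · · · ·
· · ♘ · · · · ·
♙ ♙ · ♙ ♙ ♙ ♙ ♙
♖ · ♗ ♕ ♔ ♗ ♘ ♖


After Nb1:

♜ ♞ ♝ ♛ ♚ ♝ ♞ ♜
♟ ♟ ♟ ♟ ♟ · ♟ ·
· · · · · · · ·
· · · · · ♟ · ♟
· · ♙ · · · · ·
· · · · · · · ·
♙ ♙ · ♙ ♙ ♙ ♙ ♙
♖ ♘ ♗ ♕ ♔ ♗ ♘ ♖


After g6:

♜ ♞ ♝ ♛ ♚ ♝ ♞ ♜
♟ ♟ ♟ ♟ ♟ · · ·
· · · · · · ♟ ·
· · · · · ♟ · ♟
· · ♙ · · · · ·
· · · · · · · ·
♙ ♙ · ♙ ♙ ♙ ♙ ♙
♖ ♘ ♗ ♕ ♔ ♗ ♘ ♖


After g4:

♜ ♞ ♝ ♛ ♚ ♝ ♞ ♜
♟ ♟ ♟ ♟ ♟ · · ·
· · · · · · ♟ ·
· · · · · ♟ · ♟
· · ♙ · · · ♙ ·
· · · · · · · ·
♙ ♙ · ♙ ♙ ♙ · ♙
♖ ♘ ♗ ♕ ♔ ♗ ♘ ♖



  a b c d e f g h
  ─────────────────
8│♜ ♞ ♝ ♛ ♚ ♝ ♞ ♜│8
7│♟ ♟ ♟ ♟ ♟ · · ·│7
6│· · · · · · ♟ ·│6
5│· · · · · ♟ · ♟│5
4│· · ♙ · · · ♙ ·│4
3│· · · · · · · ·│3
2│♙ ♙ · ♙ ♙ ♙ · ♙│2
1│♖ ♘ ♗ ♕ ♔ ♗ ♘ ♖│1
  ─────────────────
  a b c d e f g h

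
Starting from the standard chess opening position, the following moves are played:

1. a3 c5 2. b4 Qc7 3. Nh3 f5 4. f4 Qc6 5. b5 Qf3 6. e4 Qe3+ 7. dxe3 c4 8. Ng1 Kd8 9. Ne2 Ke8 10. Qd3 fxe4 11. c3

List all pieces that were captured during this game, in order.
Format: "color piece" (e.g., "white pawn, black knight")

Tracking captures:
  dxe3: captured black queen
  fxe4: captured white pawn

black queen, white pawn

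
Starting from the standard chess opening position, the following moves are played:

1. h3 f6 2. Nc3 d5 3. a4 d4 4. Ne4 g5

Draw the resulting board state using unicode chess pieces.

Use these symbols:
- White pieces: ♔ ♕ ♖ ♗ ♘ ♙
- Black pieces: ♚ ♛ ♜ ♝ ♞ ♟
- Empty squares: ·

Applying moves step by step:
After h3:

♜ ♞ ♝ ♛ ♚ ♝ ♞ ♜
♟ ♟ ♟ ♟ ♟ ♟ ♟ ♟
· · · · · · · ·
· · · · · · · ·
· · · · · · · ·
· · · · · · · ♙
♙ ♙ ♙ ♙ ♙ ♙ ♙ ·
♖ ♘ ♗ ♕ ♔ ♗ ♘ ♖


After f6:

♜ ♞ ♝ ♛ ♚ ♝ ♞ ♜
♟ ♟ ♟ ♟ ♟ · ♟ ♟
· · · · · ♟ · ·
· · · · · · · ·
· · · · · · · ·
· · · · · · · ♙
♙ ♙ ♙ ♙ ♙ ♙ ♙ ·
♖ ♘ ♗ ♕ ♔ ♗ ♘ ♖


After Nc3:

♜ ♞ ♝ ♛ ♚ ♝ ♞ ♜
♟ ♟ ♟ ♟ ♟ · ♟ ♟
· · · · · ♟ · ·
· · · · · · · ·
· · · · · · · ·
· · ♘ · · · · ♙
♙ ♙ ♙ ♙ ♙ ♙ ♙ ·
♖ · ♗ ♕ ♔ ♗ ♘ ♖


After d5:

♜ ♞ ♝ ♛ ♚ ♝ ♞ ♜
♟ ♟ ♟ · ♟ · ♟ ♟
· · · · · ♟ · ·
· · · ♟ · · · ·
· · · · · · · ·
· · ♘ · · · · ♙
♙ ♙ ♙ ♙ ♙ ♙ ♙ ·
♖ · ♗ ♕ ♔ ♗ ♘ ♖


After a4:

♜ ♞ ♝ ♛ ♚ ♝ ♞ ♜
♟ ♟ ♟ · ♟ · ♟ ♟
· · · · · ♟ · ·
· · · ♟ · · · ·
♙ · · · · · · ·
· · ♘ · · · · ♙
· ♙ ♙ ♙ ♙ ♙ ♙ ·
♖ · ♗ ♕ ♔ ♗ ♘ ♖


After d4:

♜ ♞ ♝ ♛ ♚ ♝ ♞ ♜
♟ ♟ ♟ · ♟ · ♟ ♟
· · · · · ♟ · ·
· · · · · · · ·
♙ · · ♟ · · · ·
· · ♘ · · · · ♙
· ♙ ♙ ♙ ♙ ♙ ♙ ·
♖ · ♗ ♕ ♔ ♗ ♘ ♖


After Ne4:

♜ ♞ ♝ ♛ ♚ ♝ ♞ ♜
♟ ♟ ♟ · ♟ · ♟ ♟
· · · · · ♟ · ·
· · · · · · · ·
♙ · · ♟ ♘ · · ·
· · · · · · · ♙
· ♙ ♙ ♙ ♙ ♙ ♙ ·
♖ · ♗ ♕ ♔ ♗ ♘ ♖


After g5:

♜ ♞ ♝ ♛ ♚ ♝ ♞ ♜
♟ ♟ ♟ · ♟ · · ♟
· · · · · ♟ · ·
· · · · · · ♟ ·
♙ · · ♟ ♘ · · ·
· · · · · · · ♙
· ♙ ♙ ♙ ♙ ♙ ♙ ·
♖ · ♗ ♕ ♔ ♗ ♘ ♖



  a b c d e f g h
  ─────────────────
8│♜ ♞ ♝ ♛ ♚ ♝ ♞ ♜│8
7│♟ ♟ ♟ · ♟ · · ♟│7
6│· · · · · ♟ · ·│6
5│· · · · · · ♟ ·│5
4│♙ · · ♟ ♘ · · ·│4
3│· · · · · · · ♙│3
2│· ♙ ♙ ♙ ♙ ♙ ♙ ·│2
1│♖ · ♗ ♕ ♔ ♗ ♘ ♖│1
  ─────────────────
  a b c d e f g h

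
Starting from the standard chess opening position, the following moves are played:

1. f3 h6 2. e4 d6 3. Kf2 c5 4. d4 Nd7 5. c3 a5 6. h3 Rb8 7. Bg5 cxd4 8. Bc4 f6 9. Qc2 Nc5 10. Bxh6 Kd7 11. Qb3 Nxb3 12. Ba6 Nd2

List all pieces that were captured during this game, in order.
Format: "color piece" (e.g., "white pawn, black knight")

Tracking captures:
  cxd4: captured white pawn
  Bxh6: captured black pawn
  Nxb3: captured white queen

white pawn, black pawn, white queen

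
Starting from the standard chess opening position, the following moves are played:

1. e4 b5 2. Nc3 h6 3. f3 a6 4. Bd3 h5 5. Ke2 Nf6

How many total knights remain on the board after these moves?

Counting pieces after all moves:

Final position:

  a b c d e f g h
  ─────────────────
8│♜ ♞ ♝ ♛ ♚ ♝ · ♜│8
7│· · ♟ ♟ ♟ ♟ ♟ ·│7
6│♟ · · · · ♞ · ·│6
5│· ♟ · · · · · ♟│5
4│· · · · ♙ · · ·│4
3│· · ♘ ♗ · ♙ · ·│3
2│♙ ♙ ♙ ♙ ♔ · ♙ ♙│2
1│♖ · ♗ ♕ · · ♘ ♖│1
  ─────────────────
  a b c d e f g h


4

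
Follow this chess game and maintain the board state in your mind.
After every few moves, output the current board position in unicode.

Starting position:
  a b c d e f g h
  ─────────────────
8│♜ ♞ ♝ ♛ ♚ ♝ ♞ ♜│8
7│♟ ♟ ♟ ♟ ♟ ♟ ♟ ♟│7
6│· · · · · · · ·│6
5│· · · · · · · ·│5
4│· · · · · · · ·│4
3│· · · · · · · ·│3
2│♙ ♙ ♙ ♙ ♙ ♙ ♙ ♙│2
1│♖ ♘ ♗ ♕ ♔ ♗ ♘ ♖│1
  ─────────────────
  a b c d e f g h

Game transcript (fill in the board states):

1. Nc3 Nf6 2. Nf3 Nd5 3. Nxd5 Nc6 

  a b c d e f g h
  ─────────────────
8│♜ · ♝ ♛ ♚ ♝ · ♜│8
7│♟ ♟ ♟ ♟ ♟ ♟ ♟ ♟│7
6│· · ♞ · · · · ·│6
5│· · · ♘ · · · ·│5
4│· · · · · · · ·│4
3│· · · · · ♘ · ·│3
2│♙ ♙ ♙ ♙ ♙ ♙ ♙ ♙│2
1│♖ · ♗ ♕ ♔ ♗ · ♖│1
  ─────────────────
  a b c d e f g h

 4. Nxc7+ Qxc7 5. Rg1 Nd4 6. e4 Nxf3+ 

  a b c d e f g h
  ─────────────────
8│♜ · ♝ · ♚ ♝ · ♜│8
7│♟ ♟ ♛ ♟ ♟ ♟ ♟ ♟│7
6│· · · · · · · ·│6
5│· · · · · · · ·│5
4│· · · · ♙ · · ·│4
3│· · · · · ♞ · ·│3
2│♙ ♙ ♙ ♙ · ♙ ♙ ♙│2
1│♖ · ♗ ♕ ♔ ♗ ♖ ·│1
  ─────────────────
  a b c d e f g h

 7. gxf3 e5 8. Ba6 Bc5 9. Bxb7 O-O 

  a b c d e f g h
  ─────────────────
8│♜ · ♝ · · ♜ ♚ ·│8
7│♟ ♗ ♛ ♟ · ♟ ♟ ♟│7
6│· · · · · · · ·│6
5│· · ♝ · ♟ · · ·│5
4│· · · · ♙ · · ·│4
3│· · · · · ♙ · ·│3
2│♙ ♙ ♙ ♙ · ♙ · ♙│2
1│♖ · ♗ ♕ ♔ · ♖ ·│1
  ─────────────────
  a b c d e f g h

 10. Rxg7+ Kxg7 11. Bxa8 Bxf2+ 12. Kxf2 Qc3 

  a b c d e f g h
  ─────────────────
8│♗ · ♝ · · ♜ · ·│8
7│♟ · · ♟ · ♟ ♚ ♟│7
6│· · · · · · · ·│6
5│· · · · ♟ · · ·│5
4│· · · · ♙ · · ·│4
3│· · ♛ · · ♙ · ·│3
2│♙ ♙ ♙ ♙ · ♔ · ♙│2
1│♖ · ♗ ♕ · · · ·│1
  ─────────────────
  a b c d e f g h

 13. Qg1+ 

  a b c d e f g h
  ─────────────────
8│♗ · ♝ · · ♜ · ·│8
7│♟ · · ♟ · ♟ ♚ ♟│7
6│· · · · · · · ·│6
5│· · · · ♟ · · ·│5
4│· · · · ♙ · · ·│4
3│· · ♛ · · ♙ · ·│3
2│♙ ♙ ♙ ♙ · ♔ · ♙│2
1│♖ · ♗ · · · ♕ ·│1
  ─────────────────
  a b c d e f g h


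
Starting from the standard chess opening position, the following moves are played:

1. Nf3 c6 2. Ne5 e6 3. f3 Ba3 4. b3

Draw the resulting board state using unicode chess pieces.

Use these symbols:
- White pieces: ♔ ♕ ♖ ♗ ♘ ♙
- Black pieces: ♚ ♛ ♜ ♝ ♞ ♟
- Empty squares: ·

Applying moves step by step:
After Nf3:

♜ ♞ ♝ ♛ ♚ ♝ ♞ ♜
♟ ♟ ♟ ♟ ♟ ♟ ♟ ♟
· · · · · · · ·
· · · · · · · ·
· · · · · · · ·
· · · · · ♘ · ·
♙ ♙ ♙ ♙ ♙ ♙ ♙ ♙
♖ ♘ ♗ ♕ ♔ ♗ · ♖


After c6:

♜ ♞ ♝ ♛ ♚ ♝ ♞ ♜
♟ ♟ · ♟ ♟ ♟ ♟ ♟
· · ♟ · · · · ·
· · · · · · · ·
· · · · · · · ·
· · · · · ♘ · ·
♙ ♙ ♙ ♙ ♙ ♙ ♙ ♙
♖ ♘ ♗ ♕ ♔ ♗ · ♖


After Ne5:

♜ ♞ ♝ ♛ ♚ ♝ ♞ ♜
♟ ♟ · ♟ ♟ ♟ ♟ ♟
· · ♟ · · · · ·
· · · · ♘ · · ·
· · · · · · · ·
· · · · · · · ·
♙ ♙ ♙ ♙ ♙ ♙ ♙ ♙
♖ ♘ ♗ ♕ ♔ ♗ · ♖


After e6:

♜ ♞ ♝ ♛ ♚ ♝ ♞ ♜
♟ ♟ · ♟ · ♟ ♟ ♟
· · ♟ · ♟ · · ·
· · · · ♘ · · ·
· · · · · · · ·
· · · · · · · ·
♙ ♙ ♙ ♙ ♙ ♙ ♙ ♙
♖ ♘ ♗ ♕ ♔ ♗ · ♖


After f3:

♜ ♞ ♝ ♛ ♚ ♝ ♞ ♜
♟ ♟ · ♟ · ♟ ♟ ♟
· · ♟ · ♟ · · ·
· · · · ♘ · · ·
· · · · · · · ·
· · · · · ♙ · ·
♙ ♙ ♙ ♙ ♙ · ♙ ♙
♖ ♘ ♗ ♕ ♔ ♗ · ♖


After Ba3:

♜ ♞ ♝ ♛ ♚ · ♞ ♜
♟ ♟ · ♟ · ♟ ♟ ♟
· · ♟ · ♟ · · ·
· · · · ♘ · · ·
· · · · · · · ·
♝ · · · · ♙ · ·
♙ ♙ ♙ ♙ ♙ · ♙ ♙
♖ ♘ ♗ ♕ ♔ ♗ · ♖


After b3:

♜ ♞ ♝ ♛ ♚ · ♞ ♜
♟ ♟ · ♟ · ♟ ♟ ♟
· · ♟ · ♟ · · ·
· · · · ♘ · · ·
· · · · · · · ·
♝ ♙ · · · ♙ · ·
♙ · ♙ ♙ ♙ · ♙ ♙
♖ ♘ ♗ ♕ ♔ ♗ · ♖



  a b c d e f g h
  ─────────────────
8│♜ ♞ ♝ ♛ ♚ · ♞ ♜│8
7│♟ ♟ · ♟ · ♟ ♟ ♟│7
6│· · ♟ · ♟ · · ·│6
5│· · · · ♘ · · ·│5
4│· · · · · · · ·│4
3│♝ ♙ · · · ♙ · ·│3
2│♙ · ♙ ♙ ♙ · ♙ ♙│2
1│♖ ♘ ♗ ♕ ♔ ♗ · ♖│1
  ─────────────────
  a b c d e f g h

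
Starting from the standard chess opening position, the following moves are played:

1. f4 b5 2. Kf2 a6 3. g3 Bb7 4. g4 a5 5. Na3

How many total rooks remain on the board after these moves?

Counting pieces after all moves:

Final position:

  a b c d e f g h
  ─────────────────
8│♜ ♞ · ♛ ♚ ♝ ♞ ♜│8
7│· ♝ ♟ ♟ ♟ ♟ ♟ ♟│7
6│· · · · · · · ·│6
5│♟ ♟ · · · · · ·│5
4│· · · · · ♙ ♙ ·│4
3│♘ · · · · · · ·│3
2│♙ ♙ ♙ ♙ ♙ ♔ · ♙│2
1│♖ · ♗ ♕ · ♗ ♘ ♖│1
  ─────────────────
  a b c d e f g h


4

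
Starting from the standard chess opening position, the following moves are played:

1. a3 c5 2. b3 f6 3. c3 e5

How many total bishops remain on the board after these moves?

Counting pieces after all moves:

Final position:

  a b c d e f g h
  ─────────────────
8│♜ ♞ ♝ ♛ ♚ ♝ ♞ ♜│8
7│♟ ♟ · ♟ · · ♟ ♟│7
6│· · · · · ♟ · ·│6
5│· · ♟ · ♟ · · ·│5
4│· · · · · · · ·│4
3│♙ ♙ ♙ · · · · ·│3
2│· · · ♙ ♙ ♙ ♙ ♙│2
1│♖ ♘ ♗ ♕ ♔ ♗ ♘ ♖│1
  ─────────────────
  a b c d e f g h


4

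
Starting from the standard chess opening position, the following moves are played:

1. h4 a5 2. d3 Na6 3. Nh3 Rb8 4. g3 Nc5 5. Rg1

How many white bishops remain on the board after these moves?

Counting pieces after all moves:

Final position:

  a b c d e f g h
  ─────────────────
8│· ♜ ♝ ♛ ♚ ♝ ♞ ♜│8
7│· ♟ ♟ ♟ ♟ ♟ ♟ ♟│7
6│· · · · · · · ·│6
5│♟ · ♞ · · · · ·│5
4│· · · · · · · ♙│4
3│· · · ♙ · · ♙ ♘│3
2│♙ ♙ ♙ · ♙ ♙ · ·│2
1│♖ ♘ ♗ ♕ ♔ ♗ ♖ ·│1
  ─────────────────
  a b c d e f g h


2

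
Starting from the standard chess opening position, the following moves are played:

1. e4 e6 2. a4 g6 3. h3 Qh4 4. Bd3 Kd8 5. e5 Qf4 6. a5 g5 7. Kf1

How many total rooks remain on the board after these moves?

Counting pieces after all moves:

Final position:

  a b c d e f g h
  ─────────────────
8│♜ ♞ ♝ ♚ · ♝ ♞ ♜│8
7│♟ ♟ ♟ ♟ · ♟ · ♟│7
6│· · · · ♟ · · ·│6
5│♙ · · · ♙ · ♟ ·│5
4│· · · · · ♛ · ·│4
3│· · · ♗ · · · ♙│3
2│· ♙ ♙ ♙ · ♙ ♙ ·│2
1│♖ ♘ ♗ ♕ · ♔ ♘ ♖│1
  ─────────────────
  a b c d e f g h


4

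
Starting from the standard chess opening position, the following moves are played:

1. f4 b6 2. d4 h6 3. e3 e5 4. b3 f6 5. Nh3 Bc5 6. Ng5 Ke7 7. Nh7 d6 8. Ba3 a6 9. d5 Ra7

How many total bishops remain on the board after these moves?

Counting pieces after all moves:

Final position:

  a b c d e f g h
  ─────────────────
8│· ♞ ♝ ♛ · · ♞ ♜│8
7│♜ · ♟ · ♚ · ♟ ♘│7
6│♟ ♟ · ♟ · ♟ · ♟│6
5│· · ♝ ♙ ♟ · · ·│5
4│· · · · · ♙ · ·│4
3│♗ ♙ · · ♙ · · ·│3
2│♙ · ♙ · · · ♙ ♙│2
1│♖ ♘ · ♕ ♔ ♗ · ♖│1
  ─────────────────
  a b c d e f g h


4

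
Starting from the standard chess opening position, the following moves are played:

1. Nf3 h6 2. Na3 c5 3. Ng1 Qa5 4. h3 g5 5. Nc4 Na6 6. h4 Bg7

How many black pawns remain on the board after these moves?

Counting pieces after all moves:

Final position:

  a b c d e f g h
  ─────────────────
8│♜ · ♝ · ♚ · ♞ ♜│8
7│♟ ♟ · ♟ ♟ ♟ ♝ ·│7
6│♞ · · · · · · ♟│6
5│♛ · ♟ · · · ♟ ·│5
4│· · ♘ · · · · ♙│4
3│· · · · · · · ·│3
2│♙ ♙ ♙ ♙ ♙ ♙ ♙ ·│2
1│♖ · ♗ ♕ ♔ ♗ ♘ ♖│1
  ─────────────────
  a b c d e f g h


8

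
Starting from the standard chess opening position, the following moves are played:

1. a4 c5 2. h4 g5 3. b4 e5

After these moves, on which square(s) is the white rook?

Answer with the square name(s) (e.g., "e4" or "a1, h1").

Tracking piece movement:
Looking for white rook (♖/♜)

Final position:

  a b c d e f g h
  ─────────────────
8│♜ ♞ ♝ ♛ ♚ ♝ ♞ ♜│8
7│♟ ♟ · ♟ · ♟ · ♟│7
6│· · · · · · · ·│6
5│· · ♟ · ♟ · ♟ ·│5
4│♙ ♙ · · · · · ♙│4
3│· · · · · · · ·│3
2│· · ♙ ♙ ♙ ♙ ♙ ·│2
1│♖ ♘ ♗ ♕ ♔ ♗ ♘ ♖│1
  ─────────────────
  a b c d e f g h


a1, h1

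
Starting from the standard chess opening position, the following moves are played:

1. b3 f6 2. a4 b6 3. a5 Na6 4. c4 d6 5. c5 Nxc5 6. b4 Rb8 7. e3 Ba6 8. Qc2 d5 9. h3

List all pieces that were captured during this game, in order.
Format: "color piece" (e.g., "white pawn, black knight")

Tracking captures:
  Nxc5: captured white pawn

white pawn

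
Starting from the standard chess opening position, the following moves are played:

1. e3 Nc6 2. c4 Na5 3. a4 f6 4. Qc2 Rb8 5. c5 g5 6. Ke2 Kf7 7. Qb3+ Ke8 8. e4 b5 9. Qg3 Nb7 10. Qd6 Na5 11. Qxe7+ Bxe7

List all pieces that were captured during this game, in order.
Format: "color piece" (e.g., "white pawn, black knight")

Tracking captures:
  Qxe7+: captured black pawn
  Bxe7: captured white queen

black pawn, white queen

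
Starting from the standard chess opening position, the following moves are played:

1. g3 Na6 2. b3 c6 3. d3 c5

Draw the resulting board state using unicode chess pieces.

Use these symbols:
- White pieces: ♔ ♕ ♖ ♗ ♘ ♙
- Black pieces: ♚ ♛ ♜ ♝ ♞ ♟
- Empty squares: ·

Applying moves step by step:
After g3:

♜ ♞ ♝ ♛ ♚ ♝ ♞ ♜
♟ ♟ ♟ ♟ ♟ ♟ ♟ ♟
· · · · · · · ·
· · · · · · · ·
· · · · · · · ·
· · · · · · ♙ ·
♙ ♙ ♙ ♙ ♙ ♙ · ♙
♖ ♘ ♗ ♕ ♔ ♗ ♘ ♖


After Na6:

♜ · ♝ ♛ ♚ ♝ ♞ ♜
♟ ♟ ♟ ♟ ♟ ♟ ♟ ♟
♞ · · · · · · ·
· · · · · · · ·
· · · · · · · ·
· · · · · · ♙ ·
♙ ♙ ♙ ♙ ♙ ♙ · ♙
♖ ♘ ♗ ♕ ♔ ♗ ♘ ♖


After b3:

♜ · ♝ ♛ ♚ ♝ ♞ ♜
♟ ♟ ♟ ♟ ♟ ♟ ♟ ♟
♞ · · · · · · ·
· · · · · · · ·
· · · · · · · ·
· ♙ · · · · ♙ ·
♙ · ♙ ♙ ♙ ♙ · ♙
♖ ♘ ♗ ♕ ♔ ♗ ♘ ♖


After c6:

♜ · ♝ ♛ ♚ ♝ ♞ ♜
♟ ♟ · ♟ ♟ ♟ ♟ ♟
♞ · ♟ · · · · ·
· · · · · · · ·
· · · · · · · ·
· ♙ · · · · ♙ ·
♙ · ♙ ♙ ♙ ♙ · ♙
♖ ♘ ♗ ♕ ♔ ♗ ♘ ♖


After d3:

♜ · ♝ ♛ ♚ ♝ ♞ ♜
♟ ♟ · ♟ ♟ ♟ ♟ ♟
♞ · ♟ · · · · ·
· · · · · · · ·
· · · · · · · ·
· ♙ · ♙ · · ♙ ·
♙ · ♙ · ♙ ♙ · ♙
♖ ♘ ♗ ♕ ♔ ♗ ♘ ♖


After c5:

♜ · ♝ ♛ ♚ ♝ ♞ ♜
♟ ♟ · ♟ ♟ ♟ ♟ ♟
♞ · · · · · · ·
· · ♟ · · · · ·
· · · · · · · ·
· ♙ · ♙ · · ♙ ·
♙ · ♙ · ♙ ♙ · ♙
♖ ♘ ♗ ♕ ♔ ♗ ♘ ♖



  a b c d e f g h
  ─────────────────
8│♜ · ♝ ♛ ♚ ♝ ♞ ♜│8
7│♟ ♟ · ♟ ♟ ♟ ♟ ♟│7
6│♞ · · · · · · ·│6
5│· · ♟ · · · · ·│5
4│· · · · · · · ·│4
3│· ♙ · ♙ · · ♙ ·│3
2│♙ · ♙ · ♙ ♙ · ♙│2
1│♖ ♘ ♗ ♕ ♔ ♗ ♘ ♖│1
  ─────────────────
  a b c d e f g h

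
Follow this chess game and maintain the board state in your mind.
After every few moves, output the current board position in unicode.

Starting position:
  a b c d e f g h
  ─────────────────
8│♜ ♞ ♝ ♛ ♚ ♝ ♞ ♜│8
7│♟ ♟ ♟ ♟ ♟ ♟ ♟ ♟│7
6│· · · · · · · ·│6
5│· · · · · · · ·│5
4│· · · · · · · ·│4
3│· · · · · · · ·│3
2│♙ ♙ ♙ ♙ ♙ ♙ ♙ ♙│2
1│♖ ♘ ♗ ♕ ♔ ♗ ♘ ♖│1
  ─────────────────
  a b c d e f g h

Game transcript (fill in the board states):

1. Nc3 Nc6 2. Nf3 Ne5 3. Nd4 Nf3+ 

  a b c d e f g h
  ─────────────────
8│♜ · ♝ ♛ ♚ ♝ ♞ ♜│8
7│♟ ♟ ♟ ♟ ♟ ♟ ♟ ♟│7
6│· · · · · · · ·│6
5│· · · · · · · ·│5
4│· · · ♘ · · · ·│4
3│· · ♘ · · ♞ · ·│3
2│♙ ♙ ♙ ♙ ♙ ♙ ♙ ♙│2
1│♖ · ♗ ♕ ♔ ♗ · ♖│1
  ─────────────────
  a b c d e f g h

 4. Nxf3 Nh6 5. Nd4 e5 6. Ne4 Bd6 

  a b c d e f g h
  ─────────────────
8│♜ · ♝ ♛ ♚ · · ♜│8
7│♟ ♟ ♟ ♟ · ♟ ♟ ♟│7
6│· · · ♝ · · · ♞│6
5│· · · · ♟ · · ·│5
4│· · · ♘ ♘ · · ·│4
3│· · · · · · · ·│3
2│♙ ♙ ♙ ♙ ♙ ♙ ♙ ♙│2
1│♖ · ♗ ♕ ♔ ♗ · ♖│1
  ─────────────────
  a b c d e f g h

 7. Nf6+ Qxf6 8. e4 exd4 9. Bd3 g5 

  a b c d e f g h
  ─────────────────
8│♜ · ♝ · ♚ · · ♜│8
7│♟ ♟ ♟ ♟ · ♟ · ♟│7
6│· · · ♝ · ♛ · ♞│6
5│· · · · · · ♟ ·│5
4│· · · ♟ ♙ · · ·│4
3│· · · ♗ · · · ·│3
2│♙ ♙ ♙ ♙ · ♙ ♙ ♙│2
1│♖ · ♗ ♕ ♔ · · ♖│1
  ─────────────────
  a b c d e f g h

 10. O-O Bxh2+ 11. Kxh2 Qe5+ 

  a b c d e f g h
  ─────────────────
8│♜ · ♝ · ♚ · · ♜│8
7│♟ ♟ ♟ ♟ · ♟ · ♟│7
6│· · · · · · · ♞│6
5│· · · · ♛ · ♟ ·│5
4│· · · ♟ ♙ · · ·│4
3│· · · ♗ · · · ·│3
2│♙ ♙ ♙ ♙ · ♙ ♙ ♔│2
1│♖ · ♗ ♕ · ♖ · ·│1
  ─────────────────
  a b c d e f g h


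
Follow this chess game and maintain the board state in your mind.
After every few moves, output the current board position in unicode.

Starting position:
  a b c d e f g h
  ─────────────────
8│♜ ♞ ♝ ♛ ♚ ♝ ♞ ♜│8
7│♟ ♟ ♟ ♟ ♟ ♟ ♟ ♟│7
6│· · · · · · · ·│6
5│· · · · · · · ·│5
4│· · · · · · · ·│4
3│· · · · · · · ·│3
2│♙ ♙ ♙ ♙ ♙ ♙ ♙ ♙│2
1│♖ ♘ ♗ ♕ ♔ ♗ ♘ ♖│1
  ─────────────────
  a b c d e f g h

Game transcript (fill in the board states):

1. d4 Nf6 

  a b c d e f g h
  ─────────────────
8│♜ ♞ ♝ ♛ ♚ ♝ · ♜│8
7│♟ ♟ ♟ ♟ ♟ ♟ ♟ ♟│7
6│· · · · · ♞ · ·│6
5│· · · · · · · ·│5
4│· · · ♙ · · · ·│4
3│· · · · · · · ·│3
2│♙ ♙ ♙ · ♙ ♙ ♙ ♙│2
1│♖ ♘ ♗ ♕ ♔ ♗ ♘ ♖│1
  ─────────────────
  a b c d e f g h

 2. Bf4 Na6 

  a b c d e f g h
  ─────────────────
8│♜ · ♝ ♛ ♚ ♝ · ♜│8
7│♟ ♟ ♟ ♟ ♟ ♟ ♟ ♟│7
6│♞ · · · · ♞ · ·│6
5│· · · · · · · ·│5
4│· · · ♙ · ♗ · ·│4
3│· · · · · · · ·│3
2│♙ ♙ ♙ · ♙ ♙ ♙ ♙│2
1│♖ ♘ · ♕ ♔ ♗ ♘ ♖│1
  ─────────────────
  a b c d e f g h

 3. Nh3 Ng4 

  a b c d e f g h
  ─────────────────
8│♜ · ♝ ♛ ♚ ♝ · ♜│8
7│♟ ♟ ♟ ♟ ♟ ♟ ♟ ♟│7
6│♞ · · · · · · ·│6
5│· · · · · · · ·│5
4│· · · ♙ · ♗ ♞ ·│4
3│· · · · · · · ♘│3
2│♙ ♙ ♙ · ♙ ♙ ♙ ♙│2
1│♖ ♘ · ♕ ♔ ♗ · ♖│1
  ─────────────────
  a b c d e f g h

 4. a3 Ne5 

  a b c d e f g h
  ─────────────────
8│♜ · ♝ ♛ ♚ ♝ · ♜│8
7│♟ ♟ ♟ ♟ ♟ ♟ ♟ ♟│7
6│♞ · · · · · · ·│6
5│· · · · ♞ · · ·│5
4│· · · ♙ · ♗ · ·│4
3│♙ · · · · · · ♘│3
2│· ♙ ♙ · ♙ ♙ ♙ ♙│2
1│♖ ♘ · ♕ ♔ ♗ · ♖│1
  ─────────────────
  a b c d e f g h

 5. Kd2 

  a b c d e f g h
  ─────────────────
8│♜ · ♝ ♛ ♚ ♝ · ♜│8
7│♟ ♟ ♟ ♟ ♟ ♟ ♟ ♟│7
6│♞ · · · · · · ·│6
5│· · · · ♞ · · ·│5
4│· · · ♙ · ♗ · ·│4
3│♙ · · · · · · ♘│3
2│· ♙ ♙ ♔ ♙ ♙ ♙ ♙│2
1│♖ ♘ · ♕ · ♗ · ♖│1
  ─────────────────
  a b c d e f g h


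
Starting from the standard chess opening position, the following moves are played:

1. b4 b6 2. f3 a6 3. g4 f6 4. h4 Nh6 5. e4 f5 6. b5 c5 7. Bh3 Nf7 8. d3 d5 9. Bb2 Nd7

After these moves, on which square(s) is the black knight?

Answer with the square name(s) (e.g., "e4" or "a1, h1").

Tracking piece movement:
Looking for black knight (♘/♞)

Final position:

  a b c d e f g h
  ─────────────────
8│♜ · ♝ ♛ ♚ ♝ · ♜│8
7│· · · ♞ ♟ ♞ ♟ ♟│7
6│♟ ♟ · · · · · ·│6
5│· ♙ ♟ ♟ · ♟ · ·│5
4│· · · · ♙ · ♙ ♙│4
3│· · · ♙ · ♙ · ♗│3
2│♙ ♗ ♙ · · · · ·│2
1│♖ ♘ · ♕ ♔ · ♘ ♖│1
  ─────────────────
  a b c d e f g h


d7, f7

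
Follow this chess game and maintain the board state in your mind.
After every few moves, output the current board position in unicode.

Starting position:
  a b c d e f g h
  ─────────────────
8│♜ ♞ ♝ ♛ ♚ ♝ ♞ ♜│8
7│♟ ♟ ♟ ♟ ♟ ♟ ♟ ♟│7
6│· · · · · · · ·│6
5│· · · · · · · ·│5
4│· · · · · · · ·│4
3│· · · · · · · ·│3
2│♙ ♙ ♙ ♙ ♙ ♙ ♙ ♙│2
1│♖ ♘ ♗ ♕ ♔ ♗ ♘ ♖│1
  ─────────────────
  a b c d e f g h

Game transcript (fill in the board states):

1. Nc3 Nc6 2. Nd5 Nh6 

  a b c d e f g h
  ─────────────────
8│♜ · ♝ ♛ ♚ ♝ · ♜│8
7│♟ ♟ ♟ ♟ ♟ ♟ ♟ ♟│7
6│· · ♞ · · · · ♞│6
5│· · · ♘ · · · ·│5
4│· · · · · · · ·│4
3│· · · · · · · ·│3
2│♙ ♙ ♙ ♙ ♙ ♙ ♙ ♙│2
1│♖ · ♗ ♕ ♔ ♗ ♘ ♖│1
  ─────────────────
  a b c d e f g h

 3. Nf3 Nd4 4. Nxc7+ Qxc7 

  a b c d e f g h
  ─────────────────
8│♜ · ♝ · ♚ ♝ · ♜│8
7│♟ ♟ ♛ ♟ ♟ ♟ ♟ ♟│7
6│· · · · · · · ♞│6
5│· · · · · · · ·│5
4│· · · ♞ · · · ·│4
3│· · · · · ♘ · ·│3
2│♙ ♙ ♙ ♙ ♙ ♙ ♙ ♙│2
1│♖ · ♗ ♕ ♔ ♗ · ♖│1
  ─────────────────
  a b c d e f g h

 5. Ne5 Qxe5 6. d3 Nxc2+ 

  a b c d e f g h
  ─────────────────
8│♜ · ♝ · ♚ ♝ · ♜│8
7│♟ ♟ · ♟ ♟ ♟ ♟ ♟│7
6│· · · · · · · ♞│6
5│· · · · ♛ · · ·│5
4│· · · · · · · ·│4
3│· · · ♙ · · · ·│3
2│♙ ♙ ♞ · ♙ ♙ ♙ ♙│2
1│♖ · ♗ ♕ ♔ ♗ · ♖│1
  ─────────────────
  a b c d e f g h

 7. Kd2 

  a b c d e f g h
  ─────────────────
8│♜ · ♝ · ♚ ♝ · ♜│8
7│♟ ♟ · ♟ ♟ ♟ ♟ ♟│7
6│· · · · · · · ♞│6
5│· · · · ♛ · · ·│5
4│· · · · · · · ·│4
3│· · · ♙ · · · ·│3
2│♙ ♙ ♞ ♔ ♙ ♙ ♙ ♙│2
1│♖ · ♗ ♕ · ♗ · ♖│1
  ─────────────────
  a b c d e f g h


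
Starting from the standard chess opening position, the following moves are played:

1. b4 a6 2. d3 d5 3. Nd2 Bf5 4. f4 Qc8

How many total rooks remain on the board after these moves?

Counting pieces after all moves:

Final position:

  a b c d e f g h
  ─────────────────
8│♜ ♞ ♛ · ♚ ♝ ♞ ♜│8
7│· ♟ ♟ · ♟ ♟ ♟ ♟│7
6│♟ · · · · · · ·│6
5│· · · ♟ · ♝ · ·│5
4│· ♙ · · · ♙ · ·│4
3│· · · ♙ · · · ·│3
2│♙ · ♙ ♘ ♙ · ♙ ♙│2
1│♖ · ♗ ♕ ♔ ♗ ♘ ♖│1
  ─────────────────
  a b c d e f g h


4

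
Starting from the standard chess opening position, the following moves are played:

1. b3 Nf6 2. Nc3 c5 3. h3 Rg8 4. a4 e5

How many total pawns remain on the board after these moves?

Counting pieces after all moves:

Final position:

  a b c d e f g h
  ─────────────────
8│♜ ♞ ♝ ♛ ♚ ♝ ♜ ·│8
7│♟ ♟ · ♟ · ♟ ♟ ♟│7
6│· · · · · ♞ · ·│6
5│· · ♟ · ♟ · · ·│5
4│♙ · · · · · · ·│4
3│· ♙ ♘ · · · · ♙│3
2│· · ♙ ♙ ♙ ♙ ♙ ·│2
1│♖ · ♗ ♕ ♔ ♗ ♘ ♖│1
  ─────────────────
  a b c d e f g h


16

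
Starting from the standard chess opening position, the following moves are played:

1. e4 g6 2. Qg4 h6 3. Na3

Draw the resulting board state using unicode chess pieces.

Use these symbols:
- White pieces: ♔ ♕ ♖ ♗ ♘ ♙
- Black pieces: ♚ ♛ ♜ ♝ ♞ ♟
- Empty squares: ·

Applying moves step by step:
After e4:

♜ ♞ ♝ ♛ ♚ ♝ ♞ ♜
♟ ♟ ♟ ♟ ♟ ♟ ♟ ♟
· · · · · · · ·
· · · · · · · ·
· · · · ♙ · · ·
· · · · · · · ·
♙ ♙ ♙ ♙ · ♙ ♙ ♙
♖ ♘ ♗ ♕ ♔ ♗ ♘ ♖


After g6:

♜ ♞ ♝ ♛ ♚ ♝ ♞ ♜
♟ ♟ ♟ ♟ ♟ ♟ · ♟
· · · · · · ♟ ·
· · · · · · · ·
· · · · ♙ · · ·
· · · · · · · ·
♙ ♙ ♙ ♙ · ♙ ♙ ♙
♖ ♘ ♗ ♕ ♔ ♗ ♘ ♖


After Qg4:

♜ ♞ ♝ ♛ ♚ ♝ ♞ ♜
♟ ♟ ♟ ♟ ♟ ♟ · ♟
· · · · · · ♟ ·
· · · · · · · ·
· · · · ♙ · ♕ ·
· · · · · · · ·
♙ ♙ ♙ ♙ · ♙ ♙ ♙
♖ ♘ ♗ · ♔ ♗ ♘ ♖


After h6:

♜ ♞ ♝ ♛ ♚ ♝ ♞ ♜
♟ ♟ ♟ ♟ ♟ ♟ · ·
· · · · · · ♟ ♟
· · · · · · · ·
· · · · ♙ · ♕ ·
· · · · · · · ·
♙ ♙ ♙ ♙ · ♙ ♙ ♙
♖ ♘ ♗ · ♔ ♗ ♘ ♖


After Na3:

♜ ♞ ♝ ♛ ♚ ♝ ♞ ♜
♟ ♟ ♟ ♟ ♟ ♟ · ·
· · · · · · ♟ ♟
· · · · · · · ·
· · · · ♙ · ♕ ·
♘ · · · · · · ·
♙ ♙ ♙ ♙ · ♙ ♙ ♙
♖ · ♗ · ♔ ♗ ♘ ♖



  a b c d e f g h
  ─────────────────
8│♜ ♞ ♝ ♛ ♚ ♝ ♞ ♜│8
7│♟ ♟ ♟ ♟ ♟ ♟ · ·│7
6│· · · · · · ♟ ♟│6
5│· · · · · · · ·│5
4│· · · · ♙ · ♕ ·│4
3│♘ · · · · · · ·│3
2│♙ ♙ ♙ ♙ · ♙ ♙ ♙│2
1│♖ · ♗ · ♔ ♗ ♘ ♖│1
  ─────────────────
  a b c d e f g h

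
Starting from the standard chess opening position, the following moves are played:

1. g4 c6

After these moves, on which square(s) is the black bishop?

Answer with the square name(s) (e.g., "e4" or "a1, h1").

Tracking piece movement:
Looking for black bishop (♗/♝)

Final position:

  a b c d e f g h
  ─────────────────
8│♜ ♞ ♝ ♛ ♚ ♝ ♞ ♜│8
7│♟ ♟ · ♟ ♟ ♟ ♟ ♟│7
6│· · ♟ · · · · ·│6
5│· · · · · · · ·│5
4│· · · · · · ♙ ·│4
3│· · · · · · · ·│3
2│♙ ♙ ♙ ♙ ♙ ♙ · ♙│2
1│♖ ♘ ♗ ♕ ♔ ♗ ♘ ♖│1
  ─────────────────
  a b c d e f g h


c8, f8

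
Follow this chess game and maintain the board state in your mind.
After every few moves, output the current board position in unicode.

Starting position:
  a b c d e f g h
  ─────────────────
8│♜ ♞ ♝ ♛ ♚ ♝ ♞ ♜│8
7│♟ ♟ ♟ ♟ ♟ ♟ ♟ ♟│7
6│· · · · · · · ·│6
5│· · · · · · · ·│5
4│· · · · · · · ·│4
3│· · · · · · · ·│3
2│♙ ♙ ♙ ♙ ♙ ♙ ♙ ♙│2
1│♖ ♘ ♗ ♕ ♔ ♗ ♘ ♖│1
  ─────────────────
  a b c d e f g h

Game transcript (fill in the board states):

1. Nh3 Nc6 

  a b c d e f g h
  ─────────────────
8│♜ · ♝ ♛ ♚ ♝ ♞ ♜│8
7│♟ ♟ ♟ ♟ ♟ ♟ ♟ ♟│7
6│· · ♞ · · · · ·│6
5│· · · · · · · ·│5
4│· · · · · · · ·│4
3│· · · · · · · ♘│3
2│♙ ♙ ♙ ♙ ♙ ♙ ♙ ♙│2
1│♖ ♘ ♗ ♕ ♔ ♗ · ♖│1
  ─────────────────
  a b c d e f g h

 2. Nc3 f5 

  a b c d e f g h
  ─────────────────
8│♜ · ♝ ♛ ♚ ♝ ♞ ♜│8
7│♟ ♟ ♟ ♟ ♟ · ♟ ♟│7
6│· · ♞ · · · · ·│6
5│· · · · · ♟ · ·│5
4│· · · · · · · ·│4
3│· · ♘ · · · · ♘│3
2│♙ ♙ ♙ ♙ ♙ ♙ ♙ ♙│2
1│♖ · ♗ ♕ ♔ ♗ · ♖│1
  ─────────────────
  a b c d e f g h

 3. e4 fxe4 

  a b c d e f g h
  ─────────────────
8│♜ · ♝ ♛ ♚ ♝ ♞ ♜│8
7│♟ ♟ ♟ ♟ ♟ · ♟ ♟│7
6│· · ♞ · · · · ·│6
5│· · · · · · · ·│5
4│· · · · ♟ · · ·│4
3│· · ♘ · · · · ♘│3
2│♙ ♙ ♙ ♙ · ♙ ♙ ♙│2
1│♖ · ♗ ♕ ♔ ♗ · ♖│1
  ─────────────────
  a b c d e f g h

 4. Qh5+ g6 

  a b c d e f g h
  ─────────────────
8│♜ · ♝ ♛ ♚ ♝ ♞ ♜│8
7│♟ ♟ ♟ ♟ ♟ · · ♟│7
6│· · ♞ · · · ♟ ·│6
5│· · · · · · · ♕│5
4│· · · · ♟ · · ·│4
3│· · ♘ · · · · ♘│3
2│♙ ♙ ♙ ♙ · ♙ ♙ ♙│2
1│♖ · ♗ · ♔ ♗ · ♖│1
  ─────────────────
  a b c d e f g h

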